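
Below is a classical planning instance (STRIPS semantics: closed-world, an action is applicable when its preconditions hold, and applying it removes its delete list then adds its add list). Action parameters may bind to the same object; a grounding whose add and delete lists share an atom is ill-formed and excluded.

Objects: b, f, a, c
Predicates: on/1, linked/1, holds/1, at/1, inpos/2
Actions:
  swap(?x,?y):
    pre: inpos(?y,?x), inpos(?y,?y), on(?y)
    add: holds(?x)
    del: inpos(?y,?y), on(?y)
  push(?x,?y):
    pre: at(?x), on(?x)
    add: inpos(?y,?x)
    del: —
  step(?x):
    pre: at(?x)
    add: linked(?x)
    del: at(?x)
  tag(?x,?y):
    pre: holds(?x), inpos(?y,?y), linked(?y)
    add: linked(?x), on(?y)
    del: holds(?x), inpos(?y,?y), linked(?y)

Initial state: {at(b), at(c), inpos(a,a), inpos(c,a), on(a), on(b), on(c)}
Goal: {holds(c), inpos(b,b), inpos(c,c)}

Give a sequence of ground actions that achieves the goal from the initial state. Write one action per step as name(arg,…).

1. push(b,b)  →  {at(b), at(c), inpos(a,a), inpos(b,b), inpos(c,a), on(a), on(b), on(c)}
2. push(c,a)  →  {at(b), at(c), inpos(a,a), inpos(a,c), inpos(b,b), inpos(c,a), on(a), on(b), on(c)}
3. swap(c,a)  →  {at(b), at(c), holds(c), inpos(a,c), inpos(b,b), inpos(c,a), on(b), on(c)}
4. push(c,c)  →  {at(b), at(c), holds(c), inpos(a,c), inpos(b,b), inpos(c,a), inpos(c,c), on(b), on(c)}

push(b,b); push(c,a); swap(c,a); push(c,c)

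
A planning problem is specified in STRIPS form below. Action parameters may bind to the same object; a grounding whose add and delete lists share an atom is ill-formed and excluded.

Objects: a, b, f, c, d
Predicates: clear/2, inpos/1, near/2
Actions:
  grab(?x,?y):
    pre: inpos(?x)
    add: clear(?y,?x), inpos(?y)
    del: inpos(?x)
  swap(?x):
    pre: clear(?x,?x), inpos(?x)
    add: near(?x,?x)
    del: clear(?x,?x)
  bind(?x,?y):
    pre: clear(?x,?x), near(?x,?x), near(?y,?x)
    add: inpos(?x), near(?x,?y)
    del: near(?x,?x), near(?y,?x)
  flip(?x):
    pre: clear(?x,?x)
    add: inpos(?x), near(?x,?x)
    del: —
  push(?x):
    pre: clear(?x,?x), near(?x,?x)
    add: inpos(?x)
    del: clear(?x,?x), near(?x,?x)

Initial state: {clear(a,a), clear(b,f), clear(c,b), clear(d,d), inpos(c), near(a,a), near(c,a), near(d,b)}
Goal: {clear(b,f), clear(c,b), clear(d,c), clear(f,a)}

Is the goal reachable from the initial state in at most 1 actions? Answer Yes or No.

No

1. grab(c,d)  →  {clear(a,a), clear(b,f), clear(c,b), clear(d,c), clear(d,d), inpos(d), near(a,a), near(c,a), near(d,b)}
2. grab(d,a)  →  {clear(a,a), clear(a,d), clear(b,f), clear(c,b), clear(d,c), clear(d,d), inpos(a), near(a,a), near(c,a), near(d,b)}
3. grab(a,f)  →  {clear(a,a), clear(a,d), clear(b,f), clear(c,b), clear(d,c), clear(d,d), clear(f,a), inpos(f), near(a,a), near(c,a), near(d,b)}
optimal plan length = 3; 3 > 1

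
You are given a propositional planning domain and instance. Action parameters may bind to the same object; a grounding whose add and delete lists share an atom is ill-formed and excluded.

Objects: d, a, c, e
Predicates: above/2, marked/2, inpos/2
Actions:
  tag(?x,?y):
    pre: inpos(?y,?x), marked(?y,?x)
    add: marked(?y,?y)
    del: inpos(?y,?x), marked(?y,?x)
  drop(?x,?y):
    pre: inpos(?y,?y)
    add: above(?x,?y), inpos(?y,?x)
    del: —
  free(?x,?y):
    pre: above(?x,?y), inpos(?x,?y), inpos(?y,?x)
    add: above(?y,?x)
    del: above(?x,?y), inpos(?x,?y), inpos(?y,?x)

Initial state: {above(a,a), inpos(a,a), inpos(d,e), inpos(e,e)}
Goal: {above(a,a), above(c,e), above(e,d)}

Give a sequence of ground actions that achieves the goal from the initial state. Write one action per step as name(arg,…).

drop(d,e); drop(c,e); free(d,e)

1. drop(d,e)  →  {above(a,a), above(d,e), inpos(a,a), inpos(d,e), inpos(e,d), inpos(e,e)}
2. drop(c,e)  →  {above(a,a), above(c,e), above(d,e), inpos(a,a), inpos(d,e), inpos(e,c), inpos(e,d), inpos(e,e)}
3. free(d,e)  →  {above(a,a), above(c,e), above(e,d), inpos(a,a), inpos(e,c), inpos(e,e)}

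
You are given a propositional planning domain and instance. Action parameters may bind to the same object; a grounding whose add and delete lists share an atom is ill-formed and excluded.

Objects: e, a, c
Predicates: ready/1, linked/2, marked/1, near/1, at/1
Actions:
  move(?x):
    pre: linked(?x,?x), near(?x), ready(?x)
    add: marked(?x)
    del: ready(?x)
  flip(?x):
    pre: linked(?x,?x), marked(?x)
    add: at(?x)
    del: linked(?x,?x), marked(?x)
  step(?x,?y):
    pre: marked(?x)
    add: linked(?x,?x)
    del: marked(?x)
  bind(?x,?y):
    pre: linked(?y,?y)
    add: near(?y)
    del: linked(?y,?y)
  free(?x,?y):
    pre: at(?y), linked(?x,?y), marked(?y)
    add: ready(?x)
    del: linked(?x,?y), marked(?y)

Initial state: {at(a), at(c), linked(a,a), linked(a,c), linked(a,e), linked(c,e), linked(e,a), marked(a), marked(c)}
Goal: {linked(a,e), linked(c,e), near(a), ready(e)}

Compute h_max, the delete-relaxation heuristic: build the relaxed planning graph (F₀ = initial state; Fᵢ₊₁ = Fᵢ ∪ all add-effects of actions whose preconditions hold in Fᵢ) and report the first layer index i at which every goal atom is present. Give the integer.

1

F0 = init (9 atoms)
F1 = F0 ∪ {linked(c,c), near(a), ready(a), ready(e)}  (13 atoms)
goal ⊆ F1  ⇒  h_max = 1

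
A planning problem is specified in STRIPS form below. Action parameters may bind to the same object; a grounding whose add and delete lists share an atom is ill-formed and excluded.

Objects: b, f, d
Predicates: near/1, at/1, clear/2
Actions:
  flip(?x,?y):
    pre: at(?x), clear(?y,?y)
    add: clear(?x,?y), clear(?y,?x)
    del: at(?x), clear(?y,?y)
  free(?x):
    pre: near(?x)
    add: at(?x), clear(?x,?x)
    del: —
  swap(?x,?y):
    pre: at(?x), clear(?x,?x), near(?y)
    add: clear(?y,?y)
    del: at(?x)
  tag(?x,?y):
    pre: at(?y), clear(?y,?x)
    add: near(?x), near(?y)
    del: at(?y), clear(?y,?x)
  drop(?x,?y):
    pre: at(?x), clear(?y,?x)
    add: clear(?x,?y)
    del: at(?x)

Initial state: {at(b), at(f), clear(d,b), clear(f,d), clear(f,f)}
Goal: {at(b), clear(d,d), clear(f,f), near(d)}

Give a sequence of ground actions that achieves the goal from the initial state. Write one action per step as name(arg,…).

tag(d,f); free(d)

1. tag(d,f)  →  {at(b), clear(d,b), clear(f,f), near(d), near(f)}
2. free(d)  →  {at(b), at(d), clear(d,b), clear(d,d), clear(f,f), near(d), near(f)}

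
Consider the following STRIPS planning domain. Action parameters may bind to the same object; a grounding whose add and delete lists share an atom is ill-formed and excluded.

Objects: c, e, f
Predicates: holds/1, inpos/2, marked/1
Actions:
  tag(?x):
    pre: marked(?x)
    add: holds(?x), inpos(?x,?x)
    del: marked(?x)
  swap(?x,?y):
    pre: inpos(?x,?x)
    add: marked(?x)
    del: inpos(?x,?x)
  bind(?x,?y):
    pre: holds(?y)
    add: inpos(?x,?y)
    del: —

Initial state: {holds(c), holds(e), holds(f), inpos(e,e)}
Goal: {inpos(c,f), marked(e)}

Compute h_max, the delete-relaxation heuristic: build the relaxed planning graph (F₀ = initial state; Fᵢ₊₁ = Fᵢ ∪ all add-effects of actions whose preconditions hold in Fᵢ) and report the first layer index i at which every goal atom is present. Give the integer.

1

F0 = init (4 atoms)
F1 = F0 ∪ {inpos(c,c), inpos(c,e), inpos(c,f), inpos(e,c), inpos(e,f), inpos(f,c), inpos(f,e), inpos(f,f), marked(e)}  (13 atoms)
goal ⊆ F1  ⇒  h_max = 1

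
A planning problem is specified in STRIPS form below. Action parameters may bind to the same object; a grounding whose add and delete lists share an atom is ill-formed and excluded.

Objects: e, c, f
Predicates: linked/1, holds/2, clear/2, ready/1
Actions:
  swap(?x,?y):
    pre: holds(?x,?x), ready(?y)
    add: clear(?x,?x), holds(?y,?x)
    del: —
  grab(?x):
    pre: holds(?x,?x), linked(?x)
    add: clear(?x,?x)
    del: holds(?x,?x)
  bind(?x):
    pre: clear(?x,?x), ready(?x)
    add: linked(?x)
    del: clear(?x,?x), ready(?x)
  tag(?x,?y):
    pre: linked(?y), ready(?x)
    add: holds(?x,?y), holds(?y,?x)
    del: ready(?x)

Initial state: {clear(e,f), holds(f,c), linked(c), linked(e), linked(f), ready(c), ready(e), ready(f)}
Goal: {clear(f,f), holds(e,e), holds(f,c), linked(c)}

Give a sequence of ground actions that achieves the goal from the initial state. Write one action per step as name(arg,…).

1. tag(e,e)  →  {clear(e,f), holds(e,e), holds(f,c), linked(c), linked(e), linked(f), ready(c), ready(f)}
2. tag(f,f)  →  {clear(e,f), holds(e,e), holds(f,c), holds(f,f), linked(c), linked(e), linked(f), ready(c)}
3. swap(f,c)  →  {clear(e,f), clear(f,f), holds(c,f), holds(e,e), holds(f,c), holds(f,f), linked(c), linked(e), linked(f), ready(c)}

tag(e,e); tag(f,f); swap(f,c)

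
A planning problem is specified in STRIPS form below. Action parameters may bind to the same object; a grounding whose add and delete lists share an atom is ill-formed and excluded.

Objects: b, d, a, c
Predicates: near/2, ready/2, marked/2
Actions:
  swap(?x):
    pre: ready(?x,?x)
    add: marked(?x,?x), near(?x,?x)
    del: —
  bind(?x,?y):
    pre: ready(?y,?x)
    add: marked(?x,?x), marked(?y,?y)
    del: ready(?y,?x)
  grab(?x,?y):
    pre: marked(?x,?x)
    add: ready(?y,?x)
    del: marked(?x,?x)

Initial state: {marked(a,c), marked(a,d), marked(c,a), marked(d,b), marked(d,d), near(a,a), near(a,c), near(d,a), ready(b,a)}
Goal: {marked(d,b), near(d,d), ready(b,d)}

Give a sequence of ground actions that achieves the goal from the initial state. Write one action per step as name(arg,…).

1. grab(d,d)  →  {marked(a,c), marked(a,d), marked(c,a), marked(d,b), near(a,a), near(a,c), near(d,a), ready(b,a), ready(d,d)}
2. swap(d)  →  {marked(a,c), marked(a,d), marked(c,a), marked(d,b), marked(d,d), near(a,a), near(a,c), near(d,a), near(d,d), ready(b,a), ready(d,d)}
3. grab(d,b)  →  {marked(a,c), marked(a,d), marked(c,a), marked(d,b), near(a,a), near(a,c), near(d,a), near(d,d), ready(b,a), ready(b,d), ready(d,d)}

grab(d,d); swap(d); grab(d,b)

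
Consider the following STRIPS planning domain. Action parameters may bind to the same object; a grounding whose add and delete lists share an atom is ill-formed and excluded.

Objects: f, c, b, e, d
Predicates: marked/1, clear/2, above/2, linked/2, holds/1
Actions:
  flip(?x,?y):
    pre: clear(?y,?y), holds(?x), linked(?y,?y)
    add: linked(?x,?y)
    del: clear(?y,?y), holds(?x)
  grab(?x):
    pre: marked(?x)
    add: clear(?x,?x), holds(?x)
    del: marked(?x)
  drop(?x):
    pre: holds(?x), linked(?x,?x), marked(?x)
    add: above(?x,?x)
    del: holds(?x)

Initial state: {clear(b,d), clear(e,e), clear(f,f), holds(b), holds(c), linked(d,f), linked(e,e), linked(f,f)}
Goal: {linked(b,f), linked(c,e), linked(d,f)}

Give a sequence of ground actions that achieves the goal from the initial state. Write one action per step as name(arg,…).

1. flip(c,e)  →  {clear(b,d), clear(f,f), holds(b), linked(c,e), linked(d,f), linked(e,e), linked(f,f)}
2. flip(b,f)  →  {clear(b,d), linked(b,f), linked(c,e), linked(d,f), linked(e,e), linked(f,f)}

flip(c,e); flip(b,f)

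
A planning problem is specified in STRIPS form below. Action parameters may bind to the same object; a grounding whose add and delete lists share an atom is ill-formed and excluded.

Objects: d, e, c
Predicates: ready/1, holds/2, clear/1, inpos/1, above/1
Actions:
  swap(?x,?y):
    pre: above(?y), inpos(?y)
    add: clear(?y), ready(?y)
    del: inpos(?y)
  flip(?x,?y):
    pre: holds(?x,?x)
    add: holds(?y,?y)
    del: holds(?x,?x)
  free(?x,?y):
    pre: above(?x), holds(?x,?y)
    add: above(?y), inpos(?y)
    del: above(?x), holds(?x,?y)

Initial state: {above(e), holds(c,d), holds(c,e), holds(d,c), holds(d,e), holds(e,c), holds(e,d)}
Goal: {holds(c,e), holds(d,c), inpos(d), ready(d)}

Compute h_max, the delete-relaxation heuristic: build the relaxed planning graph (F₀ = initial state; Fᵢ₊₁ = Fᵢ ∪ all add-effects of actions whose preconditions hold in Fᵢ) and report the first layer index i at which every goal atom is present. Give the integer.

F0 = init (7 atoms)
F1 = F0 ∪ {above(c), above(d), inpos(c), inpos(d)}  (11 atoms)
F2 = F1 ∪ {clear(c), clear(d), inpos(e), ready(c), ready(d)}  (16 atoms)
goal ⊆ F2  ⇒  h_max = 2

2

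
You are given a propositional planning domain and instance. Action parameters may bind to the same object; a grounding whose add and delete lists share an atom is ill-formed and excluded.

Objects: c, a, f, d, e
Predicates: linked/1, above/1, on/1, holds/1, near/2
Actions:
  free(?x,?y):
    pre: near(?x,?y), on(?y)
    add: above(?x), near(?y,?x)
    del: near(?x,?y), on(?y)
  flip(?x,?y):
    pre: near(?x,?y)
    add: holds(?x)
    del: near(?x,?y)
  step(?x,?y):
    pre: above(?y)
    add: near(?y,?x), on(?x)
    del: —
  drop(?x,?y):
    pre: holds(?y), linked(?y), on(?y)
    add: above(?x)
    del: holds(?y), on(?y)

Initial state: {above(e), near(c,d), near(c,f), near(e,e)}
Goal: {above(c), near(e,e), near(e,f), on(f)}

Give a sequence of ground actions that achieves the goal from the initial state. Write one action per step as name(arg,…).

1. step(f,e)  →  {above(e), near(c,d), near(c,f), near(e,e), near(e,f), on(f)}
2. free(c,f)  →  {above(c), above(e), near(c,d), near(e,e), near(e,f), near(f,c)}
3. step(f,c)  →  {above(c), above(e), near(c,d), near(c,f), near(e,e), near(e,f), near(f,c), on(f)}

step(f,e); free(c,f); step(f,c)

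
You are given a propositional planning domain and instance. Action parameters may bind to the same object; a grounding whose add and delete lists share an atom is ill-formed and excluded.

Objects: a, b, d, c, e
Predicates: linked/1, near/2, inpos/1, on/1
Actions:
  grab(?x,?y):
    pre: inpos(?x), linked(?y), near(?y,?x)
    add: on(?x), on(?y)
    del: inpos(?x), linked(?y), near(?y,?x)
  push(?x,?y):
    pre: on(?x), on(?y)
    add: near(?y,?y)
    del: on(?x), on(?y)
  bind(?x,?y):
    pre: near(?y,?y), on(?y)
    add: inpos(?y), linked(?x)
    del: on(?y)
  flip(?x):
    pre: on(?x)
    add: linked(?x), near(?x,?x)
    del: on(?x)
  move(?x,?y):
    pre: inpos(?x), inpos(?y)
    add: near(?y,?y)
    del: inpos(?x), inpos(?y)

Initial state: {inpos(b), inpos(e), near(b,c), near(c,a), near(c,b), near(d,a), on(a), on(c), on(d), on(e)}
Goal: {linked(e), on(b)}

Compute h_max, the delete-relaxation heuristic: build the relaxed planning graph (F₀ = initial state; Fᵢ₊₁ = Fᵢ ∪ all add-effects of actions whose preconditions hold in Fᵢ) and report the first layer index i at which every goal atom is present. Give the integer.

2

F0 = init (10 atoms)
F1 = F0 ∪ {linked(a), linked(c), linked(d), linked(e), near(a,a), near(b,b), near(c,c), near(d,d), near(e,e)}  (19 atoms)
F2 = F1 ∪ {inpos(a), inpos(c), inpos(d), linked(b), on(b)}  (24 atoms)
goal ⊆ F2  ⇒  h_max = 2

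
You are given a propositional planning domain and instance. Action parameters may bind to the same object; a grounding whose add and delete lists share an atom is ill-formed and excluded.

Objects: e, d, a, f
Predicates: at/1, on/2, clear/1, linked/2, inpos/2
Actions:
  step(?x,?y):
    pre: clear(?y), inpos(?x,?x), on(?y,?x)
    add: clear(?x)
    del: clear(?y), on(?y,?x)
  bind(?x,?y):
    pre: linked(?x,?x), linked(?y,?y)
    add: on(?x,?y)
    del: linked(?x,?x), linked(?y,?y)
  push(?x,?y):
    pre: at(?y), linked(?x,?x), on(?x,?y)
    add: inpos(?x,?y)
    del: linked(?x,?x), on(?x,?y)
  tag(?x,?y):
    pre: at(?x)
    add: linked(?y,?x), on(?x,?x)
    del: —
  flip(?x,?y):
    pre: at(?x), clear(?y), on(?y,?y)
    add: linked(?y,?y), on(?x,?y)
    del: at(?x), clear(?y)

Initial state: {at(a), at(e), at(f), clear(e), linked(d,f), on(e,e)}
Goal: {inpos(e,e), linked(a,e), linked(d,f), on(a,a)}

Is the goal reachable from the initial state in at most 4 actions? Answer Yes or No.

Yes

1. tag(e,e)  →  {at(a), at(e), at(f), clear(e), linked(d,f), linked(e,e), on(e,e)}
2. push(e,e)  →  {at(a), at(e), at(f), clear(e), inpos(e,e), linked(d,f)}
3. tag(e,a)  →  {at(a), at(e), at(f), clear(e), inpos(e,e), linked(a,e), linked(d,f), on(e,e)}
4. tag(a,e)  →  {at(a), at(e), at(f), clear(e), inpos(e,e), linked(a,e), linked(d,f), linked(e,a), on(a,a), on(e,e)}
optimal plan length = 4; 4 ≤ 4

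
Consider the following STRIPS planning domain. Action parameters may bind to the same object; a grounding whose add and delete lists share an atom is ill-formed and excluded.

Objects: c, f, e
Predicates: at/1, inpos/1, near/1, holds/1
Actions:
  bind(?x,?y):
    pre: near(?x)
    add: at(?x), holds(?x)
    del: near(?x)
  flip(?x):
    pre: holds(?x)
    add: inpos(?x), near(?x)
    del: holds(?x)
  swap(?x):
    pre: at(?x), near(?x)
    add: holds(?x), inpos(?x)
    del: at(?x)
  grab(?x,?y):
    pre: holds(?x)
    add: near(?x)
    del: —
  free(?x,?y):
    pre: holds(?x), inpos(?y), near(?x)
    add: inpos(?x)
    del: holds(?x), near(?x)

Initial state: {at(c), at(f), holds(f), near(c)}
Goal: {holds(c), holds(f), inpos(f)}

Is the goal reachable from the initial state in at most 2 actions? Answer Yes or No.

1. bind(c,c)  →  {at(c), at(f), holds(c), holds(f)}
2. flip(f)  →  {at(c), at(f), holds(c), inpos(f), near(f)}
3. bind(f,c)  →  {at(c), at(f), holds(c), holds(f), inpos(f)}
optimal plan length = 3; 3 > 2

No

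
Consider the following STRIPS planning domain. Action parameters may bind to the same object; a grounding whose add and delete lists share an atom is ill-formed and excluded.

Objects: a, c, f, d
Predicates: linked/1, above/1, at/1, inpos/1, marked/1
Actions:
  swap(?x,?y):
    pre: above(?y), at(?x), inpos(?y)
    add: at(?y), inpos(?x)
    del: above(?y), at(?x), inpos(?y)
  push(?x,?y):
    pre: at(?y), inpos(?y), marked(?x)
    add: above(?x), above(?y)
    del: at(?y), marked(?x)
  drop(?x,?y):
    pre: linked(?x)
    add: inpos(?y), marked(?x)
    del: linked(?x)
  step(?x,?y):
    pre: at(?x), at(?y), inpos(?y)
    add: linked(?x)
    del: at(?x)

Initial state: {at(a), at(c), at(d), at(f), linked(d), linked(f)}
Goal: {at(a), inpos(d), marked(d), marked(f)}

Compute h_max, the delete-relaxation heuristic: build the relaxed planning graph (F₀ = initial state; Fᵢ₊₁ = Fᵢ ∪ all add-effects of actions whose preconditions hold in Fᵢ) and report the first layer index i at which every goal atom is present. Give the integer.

1

F0 = init (6 atoms)
F1 = F0 ∪ {inpos(a), inpos(c), inpos(d), inpos(f), marked(d), marked(f)}  (12 atoms)
goal ⊆ F1  ⇒  h_max = 1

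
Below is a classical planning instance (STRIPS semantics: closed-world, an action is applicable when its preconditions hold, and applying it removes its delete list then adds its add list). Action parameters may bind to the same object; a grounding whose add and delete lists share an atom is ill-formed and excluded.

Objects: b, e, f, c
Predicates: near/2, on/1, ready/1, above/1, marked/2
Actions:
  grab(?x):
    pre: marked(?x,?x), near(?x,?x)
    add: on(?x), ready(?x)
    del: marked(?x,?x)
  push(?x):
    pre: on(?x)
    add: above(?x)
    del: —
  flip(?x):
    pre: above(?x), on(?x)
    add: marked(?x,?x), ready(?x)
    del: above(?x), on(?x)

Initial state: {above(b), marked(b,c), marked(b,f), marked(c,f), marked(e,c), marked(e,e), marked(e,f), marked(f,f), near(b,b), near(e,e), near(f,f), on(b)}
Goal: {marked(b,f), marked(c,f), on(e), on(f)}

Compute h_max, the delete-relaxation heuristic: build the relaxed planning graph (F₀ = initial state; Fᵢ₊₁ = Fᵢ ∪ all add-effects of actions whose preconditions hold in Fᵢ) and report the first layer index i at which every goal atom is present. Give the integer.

1

F0 = init (12 atoms)
F1 = F0 ∪ {marked(b,b), on(e), on(f), ready(b), ready(e), ready(f)}  (18 atoms)
goal ⊆ F1  ⇒  h_max = 1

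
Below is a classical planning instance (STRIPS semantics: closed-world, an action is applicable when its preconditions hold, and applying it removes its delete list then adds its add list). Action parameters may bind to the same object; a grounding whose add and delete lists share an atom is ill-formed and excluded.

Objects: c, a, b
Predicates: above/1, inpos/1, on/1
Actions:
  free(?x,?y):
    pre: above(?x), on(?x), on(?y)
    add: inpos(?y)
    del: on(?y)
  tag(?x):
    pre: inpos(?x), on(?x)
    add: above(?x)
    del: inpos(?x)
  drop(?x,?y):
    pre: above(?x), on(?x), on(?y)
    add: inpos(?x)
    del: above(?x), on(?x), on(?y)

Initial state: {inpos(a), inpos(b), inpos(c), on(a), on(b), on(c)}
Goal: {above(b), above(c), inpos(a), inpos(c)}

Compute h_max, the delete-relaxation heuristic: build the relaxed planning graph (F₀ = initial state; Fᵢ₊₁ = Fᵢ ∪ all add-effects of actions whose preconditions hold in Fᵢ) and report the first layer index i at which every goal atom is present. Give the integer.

1

F0 = init (6 atoms)
F1 = F0 ∪ {above(a), above(b), above(c)}  (9 atoms)
goal ⊆ F1  ⇒  h_max = 1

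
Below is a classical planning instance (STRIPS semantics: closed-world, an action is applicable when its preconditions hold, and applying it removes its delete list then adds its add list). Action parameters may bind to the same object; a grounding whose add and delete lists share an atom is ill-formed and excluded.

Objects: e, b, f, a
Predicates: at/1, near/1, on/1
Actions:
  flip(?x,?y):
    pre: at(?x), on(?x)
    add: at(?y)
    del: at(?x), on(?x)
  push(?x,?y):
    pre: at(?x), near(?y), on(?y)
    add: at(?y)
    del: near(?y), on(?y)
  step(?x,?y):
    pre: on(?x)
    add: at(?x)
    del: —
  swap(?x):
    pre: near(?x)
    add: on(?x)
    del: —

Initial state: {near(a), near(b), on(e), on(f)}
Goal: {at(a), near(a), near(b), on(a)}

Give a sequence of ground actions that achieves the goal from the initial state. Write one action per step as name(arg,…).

swap(a); step(a,e)

1. swap(a)  →  {near(a), near(b), on(a), on(e), on(f)}
2. step(a,e)  →  {at(a), near(a), near(b), on(a), on(e), on(f)}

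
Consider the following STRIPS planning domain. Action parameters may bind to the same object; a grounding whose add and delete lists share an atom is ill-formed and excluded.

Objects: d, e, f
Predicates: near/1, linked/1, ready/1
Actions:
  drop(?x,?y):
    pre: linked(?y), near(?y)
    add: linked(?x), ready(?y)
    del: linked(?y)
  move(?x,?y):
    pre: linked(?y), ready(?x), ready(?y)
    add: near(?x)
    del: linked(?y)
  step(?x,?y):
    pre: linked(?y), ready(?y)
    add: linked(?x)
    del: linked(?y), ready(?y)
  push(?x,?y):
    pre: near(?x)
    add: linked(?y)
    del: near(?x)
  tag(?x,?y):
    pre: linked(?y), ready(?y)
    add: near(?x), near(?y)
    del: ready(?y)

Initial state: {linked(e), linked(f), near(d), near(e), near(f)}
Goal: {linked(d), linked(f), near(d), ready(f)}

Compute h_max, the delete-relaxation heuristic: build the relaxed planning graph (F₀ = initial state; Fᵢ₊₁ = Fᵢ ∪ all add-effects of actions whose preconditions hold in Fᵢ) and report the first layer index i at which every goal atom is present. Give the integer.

1

F0 = init (5 atoms)
F1 = F0 ∪ {linked(d), ready(e), ready(f)}  (8 atoms)
goal ⊆ F1  ⇒  h_max = 1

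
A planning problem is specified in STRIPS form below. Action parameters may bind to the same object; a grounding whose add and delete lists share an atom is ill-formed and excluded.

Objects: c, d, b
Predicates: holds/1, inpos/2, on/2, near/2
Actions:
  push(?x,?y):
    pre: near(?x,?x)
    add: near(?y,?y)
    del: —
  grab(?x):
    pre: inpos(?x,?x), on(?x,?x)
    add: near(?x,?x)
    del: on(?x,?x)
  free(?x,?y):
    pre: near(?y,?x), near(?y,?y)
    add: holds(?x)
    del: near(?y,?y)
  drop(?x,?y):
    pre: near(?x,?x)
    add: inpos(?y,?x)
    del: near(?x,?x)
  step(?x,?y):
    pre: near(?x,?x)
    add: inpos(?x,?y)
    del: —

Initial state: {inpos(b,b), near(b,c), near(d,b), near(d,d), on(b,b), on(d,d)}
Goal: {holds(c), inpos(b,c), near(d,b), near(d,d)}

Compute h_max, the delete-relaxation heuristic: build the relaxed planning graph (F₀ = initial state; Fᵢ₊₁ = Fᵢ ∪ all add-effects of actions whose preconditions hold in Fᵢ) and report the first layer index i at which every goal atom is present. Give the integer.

F0 = init (6 atoms)
F1 = F0 ∪ {holds(b), holds(d), inpos(b,d), inpos(c,d), inpos(d,b), inpos(d,c), inpos(d,d), near(b,b), near(c,c)}  (15 atoms)
F2 = F1 ∪ {holds(c), inpos(b,c), inpos(c,b), inpos(c,c)}  (19 atoms)
goal ⊆ F2  ⇒  h_max = 2

2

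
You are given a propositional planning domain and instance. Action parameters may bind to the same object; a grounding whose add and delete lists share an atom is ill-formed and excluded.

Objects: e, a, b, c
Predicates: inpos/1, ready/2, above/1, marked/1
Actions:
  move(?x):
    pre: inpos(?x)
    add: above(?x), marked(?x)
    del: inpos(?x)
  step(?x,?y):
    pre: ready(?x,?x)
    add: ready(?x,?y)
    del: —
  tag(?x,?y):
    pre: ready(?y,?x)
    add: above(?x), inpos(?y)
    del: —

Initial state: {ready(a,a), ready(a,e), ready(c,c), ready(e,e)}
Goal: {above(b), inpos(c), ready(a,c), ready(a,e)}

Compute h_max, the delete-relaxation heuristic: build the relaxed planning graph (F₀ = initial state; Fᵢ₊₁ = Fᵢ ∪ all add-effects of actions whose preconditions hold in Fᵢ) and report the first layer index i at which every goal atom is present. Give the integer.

2

F0 = init (4 atoms)
F1 = F0 ∪ {above(a), above(c), above(e), inpos(a), inpos(c), inpos(e), ready(a,b), ready(a,c), ready(c,a), ready(c,b), ready(c,e), ready(e,a), ready(e,b), ready(e,c)}  (18 atoms)
F2 = F1 ∪ {above(b), marked(a), marked(c), marked(e)}  (22 atoms)
goal ⊆ F2  ⇒  h_max = 2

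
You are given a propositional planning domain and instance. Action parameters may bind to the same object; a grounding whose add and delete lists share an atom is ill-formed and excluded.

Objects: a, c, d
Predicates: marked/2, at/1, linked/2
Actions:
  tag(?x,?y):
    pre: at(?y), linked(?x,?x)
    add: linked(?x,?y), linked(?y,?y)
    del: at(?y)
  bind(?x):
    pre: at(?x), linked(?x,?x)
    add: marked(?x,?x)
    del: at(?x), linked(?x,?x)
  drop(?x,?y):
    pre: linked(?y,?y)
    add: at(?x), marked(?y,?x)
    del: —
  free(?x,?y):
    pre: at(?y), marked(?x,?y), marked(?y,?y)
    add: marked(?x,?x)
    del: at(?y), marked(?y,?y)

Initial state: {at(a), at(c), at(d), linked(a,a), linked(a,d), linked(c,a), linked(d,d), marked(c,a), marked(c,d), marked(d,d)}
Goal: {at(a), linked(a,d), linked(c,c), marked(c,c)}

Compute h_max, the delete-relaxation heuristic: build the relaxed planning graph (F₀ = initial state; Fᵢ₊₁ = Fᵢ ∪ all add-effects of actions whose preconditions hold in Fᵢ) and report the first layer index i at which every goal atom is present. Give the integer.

F0 = init (10 atoms)
F1 = F0 ∪ {linked(a,c), linked(c,c), linked(d,a), linked(d,c), marked(a,a), marked(a,c), marked(a,d), marked(c,c), marked(d,a), marked(d,c)}  (20 atoms)
goal ⊆ F1  ⇒  h_max = 1

1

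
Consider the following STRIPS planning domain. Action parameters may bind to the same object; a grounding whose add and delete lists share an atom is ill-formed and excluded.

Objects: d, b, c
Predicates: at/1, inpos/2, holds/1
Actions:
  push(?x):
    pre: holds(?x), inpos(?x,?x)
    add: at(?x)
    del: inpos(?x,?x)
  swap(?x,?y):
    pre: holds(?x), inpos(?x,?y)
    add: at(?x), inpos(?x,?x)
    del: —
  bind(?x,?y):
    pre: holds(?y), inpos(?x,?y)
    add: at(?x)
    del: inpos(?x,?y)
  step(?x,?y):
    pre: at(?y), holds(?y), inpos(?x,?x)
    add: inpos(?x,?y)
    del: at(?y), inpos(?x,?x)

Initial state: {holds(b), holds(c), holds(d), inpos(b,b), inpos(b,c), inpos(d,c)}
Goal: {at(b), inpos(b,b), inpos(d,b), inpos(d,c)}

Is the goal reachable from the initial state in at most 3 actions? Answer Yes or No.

1. push(b)  →  {at(b), holds(b), holds(c), holds(d), inpos(b,c), inpos(d,c)}
2. swap(d,c)  →  {at(b), at(d), holds(b), holds(c), holds(d), inpos(b,c), inpos(d,c), inpos(d,d)}
3. step(d,b)  →  {at(d), holds(b), holds(c), holds(d), inpos(b,c), inpos(d,b), inpos(d,c)}
4. swap(b,c)  →  {at(b), at(d), holds(b), holds(c), holds(d), inpos(b,b), inpos(b,c), inpos(d,b), inpos(d,c)}
optimal plan length = 4; 4 > 3

No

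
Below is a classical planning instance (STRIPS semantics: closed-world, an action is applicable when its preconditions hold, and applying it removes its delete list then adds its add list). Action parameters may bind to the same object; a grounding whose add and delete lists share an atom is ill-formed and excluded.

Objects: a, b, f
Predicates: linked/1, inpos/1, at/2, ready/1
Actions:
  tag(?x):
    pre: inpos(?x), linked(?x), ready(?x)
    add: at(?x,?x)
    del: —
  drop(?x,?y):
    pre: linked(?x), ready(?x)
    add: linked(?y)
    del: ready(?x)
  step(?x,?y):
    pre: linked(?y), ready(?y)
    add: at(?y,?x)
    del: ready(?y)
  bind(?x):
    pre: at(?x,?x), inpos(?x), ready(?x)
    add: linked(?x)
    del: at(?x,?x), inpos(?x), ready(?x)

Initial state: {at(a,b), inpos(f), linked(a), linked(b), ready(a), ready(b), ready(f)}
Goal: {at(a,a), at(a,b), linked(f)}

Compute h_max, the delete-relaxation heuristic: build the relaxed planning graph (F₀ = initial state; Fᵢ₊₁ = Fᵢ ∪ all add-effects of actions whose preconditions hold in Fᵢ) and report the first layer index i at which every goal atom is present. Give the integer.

F0 = init (7 atoms)
F1 = F0 ∪ {at(a,a), at(a,f), at(b,a), at(b,b), at(b,f), linked(f)}  (13 atoms)
goal ⊆ F1  ⇒  h_max = 1

1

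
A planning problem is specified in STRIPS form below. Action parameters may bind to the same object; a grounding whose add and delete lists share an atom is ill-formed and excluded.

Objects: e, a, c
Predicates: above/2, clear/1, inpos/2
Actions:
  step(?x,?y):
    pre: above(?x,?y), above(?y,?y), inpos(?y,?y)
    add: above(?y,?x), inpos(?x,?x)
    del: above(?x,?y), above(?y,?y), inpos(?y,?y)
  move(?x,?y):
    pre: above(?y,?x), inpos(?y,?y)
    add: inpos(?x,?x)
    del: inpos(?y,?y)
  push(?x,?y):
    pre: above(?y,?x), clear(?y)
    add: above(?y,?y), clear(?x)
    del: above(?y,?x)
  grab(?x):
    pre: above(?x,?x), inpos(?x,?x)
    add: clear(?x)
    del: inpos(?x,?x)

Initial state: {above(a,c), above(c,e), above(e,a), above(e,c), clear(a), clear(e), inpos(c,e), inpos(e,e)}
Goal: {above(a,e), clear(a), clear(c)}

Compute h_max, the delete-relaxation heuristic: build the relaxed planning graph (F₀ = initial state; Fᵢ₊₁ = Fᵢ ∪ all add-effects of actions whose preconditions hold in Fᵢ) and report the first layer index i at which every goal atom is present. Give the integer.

F0 = init (8 atoms)
F1 = F0 ∪ {above(a,a), above(e,e), clear(c), inpos(a,a), inpos(c,c)}  (13 atoms)
F2 = F1 ∪ {above(a,e), above(c,c)}  (15 atoms)
goal ⊆ F2  ⇒  h_max = 2

2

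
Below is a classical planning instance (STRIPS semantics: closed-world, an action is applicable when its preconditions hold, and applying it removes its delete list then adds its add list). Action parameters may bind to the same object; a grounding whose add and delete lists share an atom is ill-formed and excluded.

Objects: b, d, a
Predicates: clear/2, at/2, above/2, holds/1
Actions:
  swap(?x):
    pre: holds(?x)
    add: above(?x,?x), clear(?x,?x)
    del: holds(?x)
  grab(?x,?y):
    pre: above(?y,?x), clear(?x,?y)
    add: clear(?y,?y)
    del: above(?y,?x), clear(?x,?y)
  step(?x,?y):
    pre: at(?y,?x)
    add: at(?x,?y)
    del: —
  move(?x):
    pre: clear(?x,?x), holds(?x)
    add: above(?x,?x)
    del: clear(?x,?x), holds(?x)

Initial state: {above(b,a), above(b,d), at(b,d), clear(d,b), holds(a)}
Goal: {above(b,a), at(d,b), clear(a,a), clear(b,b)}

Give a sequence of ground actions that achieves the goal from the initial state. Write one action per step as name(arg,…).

1. swap(a)  →  {above(a,a), above(b,a), above(b,d), at(b,d), clear(a,a), clear(d,b)}
2. grab(d,b)  →  {above(a,a), above(b,a), at(b,d), clear(a,a), clear(b,b)}
3. step(d,b)  →  {above(a,a), above(b,a), at(b,d), at(d,b), clear(a,a), clear(b,b)}

swap(a); grab(d,b); step(d,b)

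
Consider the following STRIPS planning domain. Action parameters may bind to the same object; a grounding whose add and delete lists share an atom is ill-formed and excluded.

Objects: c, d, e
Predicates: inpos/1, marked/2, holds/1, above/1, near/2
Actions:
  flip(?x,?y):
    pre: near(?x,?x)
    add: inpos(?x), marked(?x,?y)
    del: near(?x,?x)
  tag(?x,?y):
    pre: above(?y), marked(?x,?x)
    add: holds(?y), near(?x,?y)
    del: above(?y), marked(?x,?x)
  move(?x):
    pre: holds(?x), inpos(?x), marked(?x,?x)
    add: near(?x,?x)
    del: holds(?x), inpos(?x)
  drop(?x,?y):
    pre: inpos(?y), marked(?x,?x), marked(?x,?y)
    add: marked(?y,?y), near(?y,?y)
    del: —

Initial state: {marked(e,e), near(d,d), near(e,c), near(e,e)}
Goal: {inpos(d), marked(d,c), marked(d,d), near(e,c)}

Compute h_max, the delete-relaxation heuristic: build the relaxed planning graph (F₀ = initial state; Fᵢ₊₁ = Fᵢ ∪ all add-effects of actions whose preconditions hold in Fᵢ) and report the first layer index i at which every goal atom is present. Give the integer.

F0 = init (4 atoms)
F1 = F0 ∪ {inpos(d), inpos(e), marked(d,c), marked(d,d), marked(d,e), marked(e,c), marked(e,d)}  (11 atoms)
goal ⊆ F1  ⇒  h_max = 1

1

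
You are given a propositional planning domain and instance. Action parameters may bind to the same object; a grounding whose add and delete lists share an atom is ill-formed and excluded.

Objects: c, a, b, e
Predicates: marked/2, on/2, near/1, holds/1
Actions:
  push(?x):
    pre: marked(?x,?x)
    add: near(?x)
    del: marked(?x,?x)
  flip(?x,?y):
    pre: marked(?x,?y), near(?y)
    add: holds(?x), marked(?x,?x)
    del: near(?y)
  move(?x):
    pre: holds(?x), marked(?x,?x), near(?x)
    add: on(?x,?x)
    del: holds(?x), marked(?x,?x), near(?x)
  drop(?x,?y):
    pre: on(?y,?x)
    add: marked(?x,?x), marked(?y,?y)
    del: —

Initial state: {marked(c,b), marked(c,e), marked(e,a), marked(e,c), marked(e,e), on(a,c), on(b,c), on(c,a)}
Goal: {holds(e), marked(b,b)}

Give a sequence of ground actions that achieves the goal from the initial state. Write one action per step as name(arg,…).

1. drop(c,b)  →  {marked(b,b), marked(c,b), marked(c,c), marked(c,e), marked(e,a), marked(e,c), marked(e,e), on(a,c), on(b,c), on(c,a)}
2. push(c)  →  {marked(b,b), marked(c,b), marked(c,e), marked(e,a), marked(e,c), marked(e,e), near(c), on(a,c), on(b,c), on(c,a)}
3. flip(e,c)  →  {holds(e), marked(b,b), marked(c,b), marked(c,e), marked(e,a), marked(e,c), marked(e,e), on(a,c), on(b,c), on(c,a)}

drop(c,b); push(c); flip(e,c)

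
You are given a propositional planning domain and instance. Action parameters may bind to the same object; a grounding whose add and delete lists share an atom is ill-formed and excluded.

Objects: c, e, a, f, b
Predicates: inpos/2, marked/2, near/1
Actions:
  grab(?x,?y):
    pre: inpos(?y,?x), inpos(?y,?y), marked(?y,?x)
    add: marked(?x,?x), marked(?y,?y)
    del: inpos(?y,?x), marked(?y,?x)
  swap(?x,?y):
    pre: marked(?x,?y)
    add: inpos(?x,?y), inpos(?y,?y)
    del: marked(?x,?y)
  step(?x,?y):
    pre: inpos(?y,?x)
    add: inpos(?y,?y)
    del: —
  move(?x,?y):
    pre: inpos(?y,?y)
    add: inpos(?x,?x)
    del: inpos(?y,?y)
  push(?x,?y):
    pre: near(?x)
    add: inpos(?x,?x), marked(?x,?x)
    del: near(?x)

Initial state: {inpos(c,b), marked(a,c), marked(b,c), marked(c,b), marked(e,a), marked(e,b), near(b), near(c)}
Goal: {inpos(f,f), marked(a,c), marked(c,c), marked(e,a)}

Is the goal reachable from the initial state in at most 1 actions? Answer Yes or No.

No

1. push(c,c)  →  {inpos(c,b), inpos(c,c), marked(a,c), marked(b,c), marked(c,b), marked(c,c), marked(e,a), marked(e,b), near(b)}
2. move(f,c)  →  {inpos(c,b), inpos(f,f), marked(a,c), marked(b,c), marked(c,b), marked(c,c), marked(e,a), marked(e,b), near(b)}
optimal plan length = 2; 2 > 1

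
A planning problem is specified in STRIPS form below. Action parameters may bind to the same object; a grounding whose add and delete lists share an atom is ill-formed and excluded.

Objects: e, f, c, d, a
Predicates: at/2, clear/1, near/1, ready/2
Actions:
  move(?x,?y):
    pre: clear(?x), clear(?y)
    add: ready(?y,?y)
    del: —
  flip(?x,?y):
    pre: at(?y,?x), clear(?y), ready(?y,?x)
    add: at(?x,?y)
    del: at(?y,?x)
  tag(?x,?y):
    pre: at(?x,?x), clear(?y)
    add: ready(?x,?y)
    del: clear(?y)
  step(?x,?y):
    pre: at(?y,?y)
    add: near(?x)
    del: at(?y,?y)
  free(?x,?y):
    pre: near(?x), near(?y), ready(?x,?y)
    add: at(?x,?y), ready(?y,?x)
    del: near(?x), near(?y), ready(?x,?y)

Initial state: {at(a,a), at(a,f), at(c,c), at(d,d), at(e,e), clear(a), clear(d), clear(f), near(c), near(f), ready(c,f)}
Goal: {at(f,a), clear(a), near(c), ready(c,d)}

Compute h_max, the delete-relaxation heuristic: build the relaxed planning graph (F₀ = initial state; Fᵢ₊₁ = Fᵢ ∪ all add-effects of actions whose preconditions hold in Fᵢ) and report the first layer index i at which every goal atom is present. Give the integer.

2

F0 = init (11 atoms)
F1 = F0 ∪ {at(c,f), near(a), near(d), near(e), ready(a,a), ready(a,d), ready(a,f), ready(c,a), ready(c,d), ready(d,a), ready(d,d), ready(d,f), ready(e,a), ready(e,d), ready(e,f), ready(f,c), ready(f,f)}  (28 atoms)
F2 = F1 ∪ {at(a,d), at(c,a), at(c,d), at(d,a), at(d,f), at(e,a), at(e,d), at(e,f), at(f,a), at(f,c), ready(a,c), ready(a,e), ready(d,c), ready(d,e), ready(f,a), ready(f,d), ready(f,e)}  (45 atoms)
goal ⊆ F2  ⇒  h_max = 2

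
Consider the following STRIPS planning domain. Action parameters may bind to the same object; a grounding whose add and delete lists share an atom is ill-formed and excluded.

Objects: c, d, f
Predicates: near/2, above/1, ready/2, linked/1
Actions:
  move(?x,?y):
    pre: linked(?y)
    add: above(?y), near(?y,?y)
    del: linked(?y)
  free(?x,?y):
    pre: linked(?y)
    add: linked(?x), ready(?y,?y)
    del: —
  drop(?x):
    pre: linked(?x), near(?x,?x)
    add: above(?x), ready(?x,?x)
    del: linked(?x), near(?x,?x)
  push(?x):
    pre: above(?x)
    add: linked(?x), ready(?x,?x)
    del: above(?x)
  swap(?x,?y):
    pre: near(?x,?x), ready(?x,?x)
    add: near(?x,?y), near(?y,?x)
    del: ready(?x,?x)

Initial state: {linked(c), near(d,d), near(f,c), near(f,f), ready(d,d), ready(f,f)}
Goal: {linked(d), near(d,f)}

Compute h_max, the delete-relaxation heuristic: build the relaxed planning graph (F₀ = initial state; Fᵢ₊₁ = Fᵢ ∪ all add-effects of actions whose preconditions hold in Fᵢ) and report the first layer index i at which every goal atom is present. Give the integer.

1

F0 = init (6 atoms)
F1 = F0 ∪ {above(c), linked(d), linked(f), near(c,c), near(c,d), near(c,f), near(d,c), near(d,f), near(f,d), ready(c,c)}  (16 atoms)
goal ⊆ F1  ⇒  h_max = 1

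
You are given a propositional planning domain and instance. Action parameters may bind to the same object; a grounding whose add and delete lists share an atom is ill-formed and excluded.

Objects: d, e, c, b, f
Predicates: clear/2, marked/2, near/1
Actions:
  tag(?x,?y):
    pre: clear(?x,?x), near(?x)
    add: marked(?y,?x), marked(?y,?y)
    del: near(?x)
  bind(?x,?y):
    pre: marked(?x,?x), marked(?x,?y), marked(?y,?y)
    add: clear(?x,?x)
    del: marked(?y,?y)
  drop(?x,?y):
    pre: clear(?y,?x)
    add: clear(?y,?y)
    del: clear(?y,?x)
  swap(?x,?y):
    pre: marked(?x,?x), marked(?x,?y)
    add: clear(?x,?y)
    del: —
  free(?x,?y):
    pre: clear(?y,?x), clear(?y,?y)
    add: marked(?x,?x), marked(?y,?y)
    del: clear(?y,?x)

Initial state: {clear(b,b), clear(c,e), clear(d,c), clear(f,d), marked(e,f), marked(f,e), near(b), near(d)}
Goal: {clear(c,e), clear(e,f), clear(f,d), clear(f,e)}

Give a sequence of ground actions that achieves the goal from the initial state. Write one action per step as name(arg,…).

tag(b,e); drop(c,d); tag(d,f); swap(e,f); swap(f,e)

1. tag(b,e)  →  {clear(b,b), clear(c,e), clear(d,c), clear(f,d), marked(e,b), marked(e,e), marked(e,f), marked(f,e), near(d)}
2. drop(c,d)  →  {clear(b,b), clear(c,e), clear(d,d), clear(f,d), marked(e,b), marked(e,e), marked(e,f), marked(f,e), near(d)}
3. tag(d,f)  →  {clear(b,b), clear(c,e), clear(d,d), clear(f,d), marked(e,b), marked(e,e), marked(e,f), marked(f,d), marked(f,e), marked(f,f)}
4. swap(e,f)  →  {clear(b,b), clear(c,e), clear(d,d), clear(e,f), clear(f,d), marked(e,b), marked(e,e), marked(e,f), marked(f,d), marked(f,e), marked(f,f)}
5. swap(f,e)  →  {clear(b,b), clear(c,e), clear(d,d), clear(e,f), clear(f,d), clear(f,e), marked(e,b), marked(e,e), marked(e,f), marked(f,d), marked(f,e), marked(f,f)}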